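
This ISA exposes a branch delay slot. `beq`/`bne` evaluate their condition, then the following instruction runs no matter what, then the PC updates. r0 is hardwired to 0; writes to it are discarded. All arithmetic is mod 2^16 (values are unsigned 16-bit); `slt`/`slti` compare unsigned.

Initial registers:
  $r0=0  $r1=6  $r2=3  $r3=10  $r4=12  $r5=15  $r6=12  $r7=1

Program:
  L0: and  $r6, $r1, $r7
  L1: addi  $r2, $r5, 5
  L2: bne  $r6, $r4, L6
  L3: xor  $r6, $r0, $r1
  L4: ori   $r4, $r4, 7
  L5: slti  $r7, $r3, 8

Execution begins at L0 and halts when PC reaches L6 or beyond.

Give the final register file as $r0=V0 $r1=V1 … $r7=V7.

PC=0  and  $r6, $r1, $r7     | $r0=0 $r1=6 $r2=3 $r3=10 $r4=12 $r5=15 $r6=0 $r7=1
PC=1  addi  $r2, $r5, 5      | $r0=0 $r1=6 $r2=20 $r3=10 $r4=12 $r5=15 $r6=0 $r7=1
PC=2  bne  $r6, $r4, L6      | $r0=0 $r1=6 $r2=20 $r3=10 $r4=12 $r5=15 $r6=0 $r7=1  [TAKEN]
PC=3  xor  $r6, $r0, $r1     | $r0=0 $r1=6 $r2=20 $r3=10 $r4=12 $r5=15 $r6=6 $r7=1

$r0=0 $r1=6 $r2=20 $r3=10 $r4=12 $r5=15 $r6=6 $r7=1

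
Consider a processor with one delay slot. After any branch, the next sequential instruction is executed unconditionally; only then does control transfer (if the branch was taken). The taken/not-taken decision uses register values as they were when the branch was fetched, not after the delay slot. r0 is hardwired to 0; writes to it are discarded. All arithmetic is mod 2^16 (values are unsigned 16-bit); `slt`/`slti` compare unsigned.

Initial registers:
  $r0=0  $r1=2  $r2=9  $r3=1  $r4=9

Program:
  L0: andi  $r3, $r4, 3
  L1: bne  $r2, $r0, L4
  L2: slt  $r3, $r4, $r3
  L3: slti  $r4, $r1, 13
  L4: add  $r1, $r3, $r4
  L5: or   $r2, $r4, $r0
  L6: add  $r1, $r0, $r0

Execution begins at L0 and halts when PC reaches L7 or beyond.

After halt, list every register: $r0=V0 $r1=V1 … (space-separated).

$r0=0 $r1=0 $r2=9 $r3=0 $r4=9

PC=0  andi  $r3, $r4, 3      | $r0=0 $r1=2 $r2=9 $r3=1 $r4=9
PC=1  bne  $r2, $r0, L4      | $r0=0 $r1=2 $r2=9 $r3=1 $r4=9  [TAKEN]
PC=2  slt  $r3, $r4, $r3     | $r0=0 $r1=2 $r2=9 $r3=0 $r4=9
PC=4  add  $r1, $r3, $r4     | $r0=0 $r1=9 $r2=9 $r3=0 $r4=9
PC=5  or   $r2, $r4, $r0     | $r0=0 $r1=9 $r2=9 $r3=0 $r4=9
PC=6  add  $r1, $r0, $r0     | $r0=0 $r1=0 $r2=9 $r3=0 $r4=9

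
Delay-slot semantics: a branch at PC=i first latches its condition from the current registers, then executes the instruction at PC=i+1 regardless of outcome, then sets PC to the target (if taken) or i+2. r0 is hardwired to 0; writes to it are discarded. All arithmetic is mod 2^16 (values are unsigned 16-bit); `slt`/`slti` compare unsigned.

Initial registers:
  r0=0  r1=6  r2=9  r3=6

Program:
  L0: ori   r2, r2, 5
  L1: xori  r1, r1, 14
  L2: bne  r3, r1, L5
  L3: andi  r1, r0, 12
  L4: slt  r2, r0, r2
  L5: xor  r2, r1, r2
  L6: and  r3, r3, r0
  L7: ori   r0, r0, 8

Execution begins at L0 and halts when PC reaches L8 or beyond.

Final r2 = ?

13

PC=0  ori   r2, r2, 5        | r0=0 r1=6 r2=13 r3=6
PC=1  xori  r1, r1, 14       | r0=0 r1=8 r2=13 r3=6
PC=2  bne  r3, r1, L5        | r0=0 r1=8 r2=13 r3=6  [TAKEN]
PC=3  andi  r1, r0, 12       | r0=0 r1=0 r2=13 r3=6
PC=5  xor  r2, r1, r2        | r0=0 r1=0 r2=13 r3=6
PC=6  and  r3, r3, r0        | r0=0 r1=0 r2=13 r3=0
PC=7  ori   r0, r0, 8        | r0=0 r1=0 r2=13 r3=0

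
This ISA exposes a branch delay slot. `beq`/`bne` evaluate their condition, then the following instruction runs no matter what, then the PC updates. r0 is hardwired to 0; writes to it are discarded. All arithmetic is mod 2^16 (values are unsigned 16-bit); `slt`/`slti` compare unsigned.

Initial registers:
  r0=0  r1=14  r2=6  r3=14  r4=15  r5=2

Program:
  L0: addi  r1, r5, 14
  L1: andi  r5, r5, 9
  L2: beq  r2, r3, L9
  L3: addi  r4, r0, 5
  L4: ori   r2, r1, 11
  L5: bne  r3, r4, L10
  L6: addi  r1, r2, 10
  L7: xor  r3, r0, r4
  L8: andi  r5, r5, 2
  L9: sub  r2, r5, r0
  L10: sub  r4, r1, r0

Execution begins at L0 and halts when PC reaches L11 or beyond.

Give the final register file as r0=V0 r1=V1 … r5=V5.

r0=0 r1=37 r2=27 r3=14 r4=37 r5=0

PC=0  addi  r1, r5, 14       | r0=0 r1=16 r2=6 r3=14 r4=15 r5=2
PC=1  andi  r5, r5, 9        | r0=0 r1=16 r2=6 r3=14 r4=15 r5=0
PC=2  beq  r2, r3, L9        | r0=0 r1=16 r2=6 r3=14 r4=15 r5=0  [not taken]
PC=3  addi  r4, r0, 5        | r0=0 r1=16 r2=6 r3=14 r4=5 r5=0
PC=4  ori   r2, r1, 11       | r0=0 r1=16 r2=27 r3=14 r4=5 r5=0
PC=5  bne  r3, r4, L10       | r0=0 r1=16 r2=27 r3=14 r4=5 r5=0  [TAKEN]
PC=6  addi  r1, r2, 10       | r0=0 r1=37 r2=27 r3=14 r4=5 r5=0
PC=10 sub  r4, r1, r0        | r0=0 r1=37 r2=27 r3=14 r4=37 r5=0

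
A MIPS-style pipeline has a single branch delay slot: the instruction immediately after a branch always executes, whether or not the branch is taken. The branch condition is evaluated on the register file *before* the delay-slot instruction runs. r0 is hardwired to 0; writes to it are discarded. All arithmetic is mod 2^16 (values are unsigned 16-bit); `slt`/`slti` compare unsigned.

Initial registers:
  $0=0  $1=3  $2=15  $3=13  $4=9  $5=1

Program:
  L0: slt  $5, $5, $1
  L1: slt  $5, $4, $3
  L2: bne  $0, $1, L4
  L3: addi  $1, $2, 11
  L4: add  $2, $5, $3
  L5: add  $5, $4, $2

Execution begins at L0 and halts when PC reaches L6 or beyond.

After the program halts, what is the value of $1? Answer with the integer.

PC=0  slt  $5, $5, $1        | $0=0 $1=3 $2=15 $3=13 $4=9 $5=1
PC=1  slt  $5, $4, $3        | $0=0 $1=3 $2=15 $3=13 $4=9 $5=1
PC=2  bne  $0, $1, L4        | $0=0 $1=3 $2=15 $3=13 $4=9 $5=1  [TAKEN]
PC=3  addi  $1, $2, 11       | $0=0 $1=26 $2=15 $3=13 $4=9 $5=1
PC=4  add  $2, $5, $3        | $0=0 $1=26 $2=14 $3=13 $4=9 $5=1
PC=5  add  $5, $4, $2        | $0=0 $1=26 $2=14 $3=13 $4=9 $5=23

26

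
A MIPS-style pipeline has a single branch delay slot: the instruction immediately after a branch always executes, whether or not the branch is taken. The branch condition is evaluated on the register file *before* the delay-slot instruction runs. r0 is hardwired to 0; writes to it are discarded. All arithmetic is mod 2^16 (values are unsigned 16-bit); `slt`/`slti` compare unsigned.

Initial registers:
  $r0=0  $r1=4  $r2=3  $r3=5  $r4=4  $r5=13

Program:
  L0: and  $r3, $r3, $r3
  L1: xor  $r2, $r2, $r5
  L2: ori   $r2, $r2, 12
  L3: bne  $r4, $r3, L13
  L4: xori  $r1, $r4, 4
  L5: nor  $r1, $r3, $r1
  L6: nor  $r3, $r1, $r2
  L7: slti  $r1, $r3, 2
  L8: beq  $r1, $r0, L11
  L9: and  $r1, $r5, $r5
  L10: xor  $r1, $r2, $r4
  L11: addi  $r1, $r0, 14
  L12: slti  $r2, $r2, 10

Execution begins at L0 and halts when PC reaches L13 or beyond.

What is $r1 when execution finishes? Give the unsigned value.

0

[0] and  $r3, $r3, $r3  →  {$r0:0, $r1:4, $r2:3, $r3:5, $r4:4, $r5:13}
[1] xor  $r2, $r2, $r5  →  {$r0:0, $r1:4, $r2:14, $r3:5, $r4:4, $r5:13}
[2] ori   $r2, $r2, 12  →  {$r0:0, $r1:4, $r2:14, $r3:5, $r4:4, $r5:13}
[3] bne  $r4, $r3, L13  →  {$r0:0, $r1:4, $r2:14, $r3:5, $r4:4, $r5:13}  ⟨branch taken⟩
[4] xori  $r1, $r4, 4  →  {$r0:0, $r1:0, $r2:14, $r3:5, $r4:4, $r5:13}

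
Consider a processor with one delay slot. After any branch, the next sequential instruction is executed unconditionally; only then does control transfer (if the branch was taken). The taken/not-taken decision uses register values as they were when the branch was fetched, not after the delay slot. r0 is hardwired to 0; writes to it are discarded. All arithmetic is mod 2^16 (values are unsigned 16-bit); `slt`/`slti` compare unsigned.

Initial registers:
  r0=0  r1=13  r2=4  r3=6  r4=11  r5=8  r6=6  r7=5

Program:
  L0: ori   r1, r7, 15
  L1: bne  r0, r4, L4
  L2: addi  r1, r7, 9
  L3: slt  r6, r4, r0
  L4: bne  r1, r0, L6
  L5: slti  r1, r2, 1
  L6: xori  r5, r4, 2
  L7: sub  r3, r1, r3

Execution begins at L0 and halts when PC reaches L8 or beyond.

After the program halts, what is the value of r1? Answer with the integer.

0

[0] ori   r1, r7, 15  →  {r0:0, r1:15, r2:4, r3:6, r4:11, r5:8, r6:6, r7:5}
[1] bne  r0, r4, L4  →  {r0:0, r1:15, r2:4, r3:6, r4:11, r5:8, r6:6, r7:5}  ⟨branch taken⟩
[2] addi  r1, r7, 9  →  {r0:0, r1:14, r2:4, r3:6, r4:11, r5:8, r6:6, r7:5}
[4] bne  r1, r0, L6  →  {r0:0, r1:14, r2:4, r3:6, r4:11, r5:8, r6:6, r7:5}  ⟨branch taken⟩
[5] slti  r1, r2, 1  →  {r0:0, r1:0, r2:4, r3:6, r4:11, r5:8, r6:6, r7:5}
[6] xori  r5, r4, 2  →  {r0:0, r1:0, r2:4, r3:6, r4:11, r5:9, r6:6, r7:5}
[7] sub  r3, r1, r3  →  {r0:0, r1:0, r2:4, r3:65530, r4:11, r5:9, r6:6, r7:5}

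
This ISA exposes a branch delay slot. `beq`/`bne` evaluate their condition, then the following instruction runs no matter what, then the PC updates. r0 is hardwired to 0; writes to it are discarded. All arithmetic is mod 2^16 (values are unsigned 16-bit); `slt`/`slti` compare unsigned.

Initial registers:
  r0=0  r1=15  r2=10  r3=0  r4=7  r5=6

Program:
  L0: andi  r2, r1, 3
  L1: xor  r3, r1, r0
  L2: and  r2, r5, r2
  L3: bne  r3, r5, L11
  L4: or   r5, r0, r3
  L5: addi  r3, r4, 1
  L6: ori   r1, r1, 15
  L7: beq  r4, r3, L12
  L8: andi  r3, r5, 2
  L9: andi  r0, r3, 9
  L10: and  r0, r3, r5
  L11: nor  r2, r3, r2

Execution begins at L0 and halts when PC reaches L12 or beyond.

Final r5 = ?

15

PC=0  andi  r2, r1, 3        | r0=0 r1=15 r2=3 r3=0 r4=7 r5=6
PC=1  xor  r3, r1, r0        | r0=0 r1=15 r2=3 r3=15 r4=7 r5=6
PC=2  and  r2, r5, r2        | r0=0 r1=15 r2=2 r3=15 r4=7 r5=6
PC=3  bne  r3, r5, L11       | r0=0 r1=15 r2=2 r3=15 r4=7 r5=6  [TAKEN]
PC=4  or   r5, r0, r3        | r0=0 r1=15 r2=2 r3=15 r4=7 r5=15
PC=11 nor  r2, r3, r2        | r0=0 r1=15 r2=65520 r3=15 r4=7 r5=15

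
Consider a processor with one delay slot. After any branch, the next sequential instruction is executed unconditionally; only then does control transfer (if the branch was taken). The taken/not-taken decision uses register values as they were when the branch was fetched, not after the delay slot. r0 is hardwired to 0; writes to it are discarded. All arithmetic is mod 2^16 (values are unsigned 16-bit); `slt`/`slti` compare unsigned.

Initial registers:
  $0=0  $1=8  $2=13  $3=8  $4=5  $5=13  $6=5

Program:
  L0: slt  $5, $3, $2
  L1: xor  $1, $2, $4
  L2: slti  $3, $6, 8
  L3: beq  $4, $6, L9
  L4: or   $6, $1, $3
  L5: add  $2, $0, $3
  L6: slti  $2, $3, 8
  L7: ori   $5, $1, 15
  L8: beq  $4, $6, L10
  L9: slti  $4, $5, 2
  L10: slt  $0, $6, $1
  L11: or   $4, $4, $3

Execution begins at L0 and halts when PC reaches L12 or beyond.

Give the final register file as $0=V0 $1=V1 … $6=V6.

PC=0  slt  $5, $3, $2        | $0=0 $1=8 $2=13 $3=8 $4=5 $5=1 $6=5
PC=1  xor  $1, $2, $4        | $0=0 $1=8 $2=13 $3=8 $4=5 $5=1 $6=5
PC=2  slti  $3, $6, 8        | $0=0 $1=8 $2=13 $3=1 $4=5 $5=1 $6=5
PC=3  beq  $4, $6, L9        | $0=0 $1=8 $2=13 $3=1 $4=5 $5=1 $6=5  [TAKEN]
PC=4  or   $6, $1, $3        | $0=0 $1=8 $2=13 $3=1 $4=5 $5=1 $6=9
PC=9  slti  $4, $5, 2        | $0=0 $1=8 $2=13 $3=1 $4=1 $5=1 $6=9
PC=10 slt  $0, $6, $1        | $0=0 $1=8 $2=13 $3=1 $4=1 $5=1 $6=9
PC=11 or   $4, $4, $3        | $0=0 $1=8 $2=13 $3=1 $4=1 $5=1 $6=9

$0=0 $1=8 $2=13 $3=1 $4=1 $5=1 $6=9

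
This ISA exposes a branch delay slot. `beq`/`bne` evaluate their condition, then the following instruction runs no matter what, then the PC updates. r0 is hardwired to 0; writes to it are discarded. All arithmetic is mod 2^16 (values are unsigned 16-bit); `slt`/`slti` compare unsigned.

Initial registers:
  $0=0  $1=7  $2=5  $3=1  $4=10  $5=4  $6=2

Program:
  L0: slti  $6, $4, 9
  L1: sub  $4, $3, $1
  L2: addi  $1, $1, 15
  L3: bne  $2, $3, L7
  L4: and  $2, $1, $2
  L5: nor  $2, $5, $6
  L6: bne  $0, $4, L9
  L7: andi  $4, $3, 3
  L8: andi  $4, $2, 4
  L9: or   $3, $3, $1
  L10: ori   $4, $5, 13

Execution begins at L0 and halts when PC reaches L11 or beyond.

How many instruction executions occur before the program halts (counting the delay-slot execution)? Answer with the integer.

9

  step pc=0: slti  $6, $4, 9  regs=(0,7,5,1,10,4,0)
  step pc=1: sub  $4, $3, $1  regs=(0,7,5,1,65530,4,0)
  step pc=2: addi  $1, $1, 15  regs=(0,22,5,1,65530,4,0)
  step pc=3: bne  $2, $3, L7  cond=T  regs=(0,22,5,1,65530,4,0)
  step pc=4: and  $2, $1, $2  regs=(0,22,4,1,65530,4,0)
  step pc=7: andi  $4, $3, 3  regs=(0,22,4,1,1,4,0)
  step pc=8: andi  $4, $2, 4  regs=(0,22,4,1,4,4,0)
  step pc=9: or   $3, $3, $1  regs=(0,22,4,23,4,4,0)
  step pc=10: ori   $4, $5, 13  regs=(0,22,4,23,13,4,0)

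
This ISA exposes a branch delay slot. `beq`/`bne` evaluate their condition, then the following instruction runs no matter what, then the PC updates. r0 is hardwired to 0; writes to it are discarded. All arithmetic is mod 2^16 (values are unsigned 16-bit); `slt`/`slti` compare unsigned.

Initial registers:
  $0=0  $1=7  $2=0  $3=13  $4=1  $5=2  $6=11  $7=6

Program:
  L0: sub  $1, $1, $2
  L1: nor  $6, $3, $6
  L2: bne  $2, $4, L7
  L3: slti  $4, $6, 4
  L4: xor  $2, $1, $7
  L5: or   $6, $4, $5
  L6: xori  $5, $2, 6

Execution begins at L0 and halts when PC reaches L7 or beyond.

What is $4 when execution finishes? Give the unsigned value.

0

#0 sub  $1, $1, $2 ; 0/7/0/13/1/2/11/6
#1 nor  $6, $3, $6 ; 0/7/0/13/1/2/65520/6
#2 bne  $2, $4, L7 ; 0/7/0/13/1/2/65520/6 ; →target
#3 slti  $4, $6, 4 ; 0/7/0/13/0/2/65520/6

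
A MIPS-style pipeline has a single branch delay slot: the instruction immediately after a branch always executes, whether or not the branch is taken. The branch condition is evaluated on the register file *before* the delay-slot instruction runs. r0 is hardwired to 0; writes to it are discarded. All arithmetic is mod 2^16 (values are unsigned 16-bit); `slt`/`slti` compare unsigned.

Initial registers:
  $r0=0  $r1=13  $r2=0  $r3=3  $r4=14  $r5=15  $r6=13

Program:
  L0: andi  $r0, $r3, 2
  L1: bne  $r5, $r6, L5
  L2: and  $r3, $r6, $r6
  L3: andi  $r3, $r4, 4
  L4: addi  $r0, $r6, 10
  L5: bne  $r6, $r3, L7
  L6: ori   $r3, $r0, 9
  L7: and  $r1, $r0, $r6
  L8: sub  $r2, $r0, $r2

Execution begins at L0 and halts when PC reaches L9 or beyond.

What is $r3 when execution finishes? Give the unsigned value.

9

#0 andi  $r0, $r3, 2 ; 0/13/0/3/14/15/13
#1 bne  $r5, $r6, L5 ; 0/13/0/3/14/15/13 ; →target
#2 and  $r3, $r6, $r6 ; 0/13/0/13/14/15/13
#5 bne  $r6, $r3, L7 ; 0/13/0/13/14/15/13 ; →fallthru
#6 ori   $r3, $r0, 9 ; 0/13/0/9/14/15/13
#7 and  $r1, $r0, $r6 ; 0/0/0/9/14/15/13
#8 sub  $r2, $r0, $r2 ; 0/0/0/9/14/15/13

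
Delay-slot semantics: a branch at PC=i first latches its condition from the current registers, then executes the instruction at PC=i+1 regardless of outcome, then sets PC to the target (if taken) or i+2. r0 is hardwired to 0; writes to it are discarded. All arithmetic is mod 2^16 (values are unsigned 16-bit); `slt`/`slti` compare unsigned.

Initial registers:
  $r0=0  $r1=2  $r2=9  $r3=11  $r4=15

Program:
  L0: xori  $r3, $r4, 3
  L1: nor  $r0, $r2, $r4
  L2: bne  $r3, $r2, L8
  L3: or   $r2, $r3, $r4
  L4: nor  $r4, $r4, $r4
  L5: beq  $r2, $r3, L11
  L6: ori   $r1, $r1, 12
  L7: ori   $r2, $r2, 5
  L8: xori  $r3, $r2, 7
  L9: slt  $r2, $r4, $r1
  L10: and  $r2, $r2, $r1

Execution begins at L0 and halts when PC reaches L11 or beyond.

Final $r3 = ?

PC=0  xori  $r3, $r4, 3      | $r0=0 $r1=2 $r2=9 $r3=12 $r4=15
PC=1  nor  $r0, $r2, $r4     | $r0=0 $r1=2 $r2=9 $r3=12 $r4=15
PC=2  bne  $r3, $r2, L8      | $r0=0 $r1=2 $r2=9 $r3=12 $r4=15  [TAKEN]
PC=3  or   $r2, $r3, $r4     | $r0=0 $r1=2 $r2=15 $r3=12 $r4=15
PC=8  xori  $r3, $r2, 7      | $r0=0 $r1=2 $r2=15 $r3=8 $r4=15
PC=9  slt  $r2, $r4, $r1     | $r0=0 $r1=2 $r2=0 $r3=8 $r4=15
PC=10 and  $r2, $r2, $r1     | $r0=0 $r1=2 $r2=0 $r3=8 $r4=15

8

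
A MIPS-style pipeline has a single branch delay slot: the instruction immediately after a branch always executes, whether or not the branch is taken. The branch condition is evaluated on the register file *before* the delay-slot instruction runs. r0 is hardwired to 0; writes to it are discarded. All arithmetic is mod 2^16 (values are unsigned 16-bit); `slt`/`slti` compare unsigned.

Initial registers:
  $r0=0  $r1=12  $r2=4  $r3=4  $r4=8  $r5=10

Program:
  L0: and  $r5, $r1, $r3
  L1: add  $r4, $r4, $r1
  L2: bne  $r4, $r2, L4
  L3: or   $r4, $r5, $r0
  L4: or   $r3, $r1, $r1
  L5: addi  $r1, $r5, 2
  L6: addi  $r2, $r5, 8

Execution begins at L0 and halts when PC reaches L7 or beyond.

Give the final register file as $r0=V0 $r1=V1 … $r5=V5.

#0 and  $r5, $r1, $r3 ; 0/12/4/4/8/4
#1 add  $r4, $r4, $r1 ; 0/12/4/4/20/4
#2 bne  $r4, $r2, L4 ; 0/12/4/4/20/4 ; →target
#3 or   $r4, $r5, $r0 ; 0/12/4/4/4/4
#4 or   $r3, $r1, $r1 ; 0/12/4/12/4/4
#5 addi  $r1, $r5, 2 ; 0/6/4/12/4/4
#6 addi  $r2, $r5, 8 ; 0/6/12/12/4/4

$r0=0 $r1=6 $r2=12 $r3=12 $r4=4 $r5=4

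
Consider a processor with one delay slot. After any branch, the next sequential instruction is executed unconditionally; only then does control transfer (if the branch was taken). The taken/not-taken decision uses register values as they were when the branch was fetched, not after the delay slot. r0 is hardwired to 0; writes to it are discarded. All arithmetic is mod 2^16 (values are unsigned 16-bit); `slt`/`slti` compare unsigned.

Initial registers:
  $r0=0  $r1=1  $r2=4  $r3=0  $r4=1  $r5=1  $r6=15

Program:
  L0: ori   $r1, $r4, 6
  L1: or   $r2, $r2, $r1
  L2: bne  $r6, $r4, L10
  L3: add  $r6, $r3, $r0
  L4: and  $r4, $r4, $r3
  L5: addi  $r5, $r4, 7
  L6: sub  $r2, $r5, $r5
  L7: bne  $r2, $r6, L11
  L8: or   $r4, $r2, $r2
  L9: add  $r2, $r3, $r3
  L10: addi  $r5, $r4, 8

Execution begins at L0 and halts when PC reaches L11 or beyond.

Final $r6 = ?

[0] ori   $r1, $r4, 6  →  {$r0:0, $r1:7, $r2:4, $r3:0, $r4:1, $r5:1, $r6:15}
[1] or   $r2, $r2, $r1  →  {$r0:0, $r1:7, $r2:7, $r3:0, $r4:1, $r5:1, $r6:15}
[2] bne  $r6, $r4, L10  →  {$r0:0, $r1:7, $r2:7, $r3:0, $r4:1, $r5:1, $r6:15}  ⟨branch taken⟩
[3] add  $r6, $r3, $r0  →  {$r0:0, $r1:7, $r2:7, $r3:0, $r4:1, $r5:1, $r6:0}
[10] addi  $r5, $r4, 8  →  {$r0:0, $r1:7, $r2:7, $r3:0, $r4:1, $r5:9, $r6:0}

0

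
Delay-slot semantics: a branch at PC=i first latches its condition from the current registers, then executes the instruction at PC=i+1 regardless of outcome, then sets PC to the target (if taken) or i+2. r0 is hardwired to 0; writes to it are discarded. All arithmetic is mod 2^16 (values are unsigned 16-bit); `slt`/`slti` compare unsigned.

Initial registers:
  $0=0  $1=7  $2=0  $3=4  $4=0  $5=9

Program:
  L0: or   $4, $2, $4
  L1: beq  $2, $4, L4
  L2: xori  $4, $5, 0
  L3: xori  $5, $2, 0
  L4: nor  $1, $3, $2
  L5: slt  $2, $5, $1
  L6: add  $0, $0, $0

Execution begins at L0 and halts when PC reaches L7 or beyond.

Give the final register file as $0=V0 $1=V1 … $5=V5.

  step pc=0: or   $4, $2, $4  regs=(0,7,0,4,0,9)
  step pc=1: beq  $2, $4, L4  cond=T  regs=(0,7,0,4,0,9)
  step pc=2: xori  $4, $5, 0  regs=(0,7,0,4,9,9)
  step pc=4: nor  $1, $3, $2  regs=(0,65531,0,4,9,9)
  step pc=5: slt  $2, $5, $1  regs=(0,65531,1,4,9,9)
  step pc=6: add  $0, $0, $0  regs=(0,65531,1,4,9,9)

$0=0 $1=65531 $2=1 $3=4 $4=9 $5=9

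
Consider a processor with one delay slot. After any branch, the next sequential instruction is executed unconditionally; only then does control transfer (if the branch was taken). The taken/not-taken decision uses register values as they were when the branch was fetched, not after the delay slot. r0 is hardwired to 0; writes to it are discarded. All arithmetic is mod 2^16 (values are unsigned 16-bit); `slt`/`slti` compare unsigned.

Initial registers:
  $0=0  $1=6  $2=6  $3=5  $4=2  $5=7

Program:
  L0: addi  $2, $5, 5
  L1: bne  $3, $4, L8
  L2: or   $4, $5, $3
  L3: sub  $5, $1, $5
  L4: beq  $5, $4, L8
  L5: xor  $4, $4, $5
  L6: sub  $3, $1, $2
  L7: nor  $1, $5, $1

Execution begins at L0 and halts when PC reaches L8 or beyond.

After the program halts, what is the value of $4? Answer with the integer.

  step pc=0: addi  $2, $5, 5  regs=(0,6,12,5,2,7)
  step pc=1: bne  $3, $4, L8  cond=T  regs=(0,6,12,5,2,7)
  step pc=2: or   $4, $5, $3  regs=(0,6,12,5,7,7)

7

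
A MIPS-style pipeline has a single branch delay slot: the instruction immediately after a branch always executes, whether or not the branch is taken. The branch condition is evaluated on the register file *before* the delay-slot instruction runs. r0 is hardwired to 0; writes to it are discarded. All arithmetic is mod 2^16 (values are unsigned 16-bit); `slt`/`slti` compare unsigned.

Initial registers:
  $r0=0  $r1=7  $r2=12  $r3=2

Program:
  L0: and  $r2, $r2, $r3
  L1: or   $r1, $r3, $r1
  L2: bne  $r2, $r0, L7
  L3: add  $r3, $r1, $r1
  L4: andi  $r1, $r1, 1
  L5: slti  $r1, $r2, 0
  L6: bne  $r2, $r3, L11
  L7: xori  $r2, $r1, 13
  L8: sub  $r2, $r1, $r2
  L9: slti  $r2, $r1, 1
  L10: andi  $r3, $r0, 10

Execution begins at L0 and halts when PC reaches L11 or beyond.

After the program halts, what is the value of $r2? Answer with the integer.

13

PC=0  and  $r2, $r2, $r3     | $r0=0 $r1=7 $r2=0 $r3=2
PC=1  or   $r1, $r3, $r1     | $r0=0 $r1=7 $r2=0 $r3=2
PC=2  bne  $r2, $r0, L7      | $r0=0 $r1=7 $r2=0 $r3=2  [not taken]
PC=3  add  $r3, $r1, $r1     | $r0=0 $r1=7 $r2=0 $r3=14
PC=4  andi  $r1, $r1, 1      | $r0=0 $r1=1 $r2=0 $r3=14
PC=5  slti  $r1, $r2, 0      | $r0=0 $r1=0 $r2=0 $r3=14
PC=6  bne  $r2, $r3, L11     | $r0=0 $r1=0 $r2=0 $r3=14  [TAKEN]
PC=7  xori  $r2, $r1, 13     | $r0=0 $r1=0 $r2=13 $r3=14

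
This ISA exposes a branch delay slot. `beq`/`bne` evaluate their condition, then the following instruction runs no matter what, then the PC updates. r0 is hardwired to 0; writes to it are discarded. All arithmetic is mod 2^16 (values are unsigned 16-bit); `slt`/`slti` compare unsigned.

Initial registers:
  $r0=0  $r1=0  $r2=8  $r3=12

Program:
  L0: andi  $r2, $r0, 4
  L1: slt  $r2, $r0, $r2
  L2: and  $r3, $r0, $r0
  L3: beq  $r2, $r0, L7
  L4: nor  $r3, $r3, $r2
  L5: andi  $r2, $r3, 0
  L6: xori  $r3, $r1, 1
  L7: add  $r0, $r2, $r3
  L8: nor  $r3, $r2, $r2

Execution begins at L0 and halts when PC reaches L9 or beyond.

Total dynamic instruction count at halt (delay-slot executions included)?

  step pc=0: andi  $r2, $r0, 4  regs=(0,0,0,12)
  step pc=1: slt  $r2, $r0, $r2  regs=(0,0,0,12)
  step pc=2: and  $r3, $r0, $r0  regs=(0,0,0,0)
  step pc=3: beq  $r2, $r0, L7  cond=T  regs=(0,0,0,0)
  step pc=4: nor  $r3, $r3, $r2  regs=(0,0,0,65535)
  step pc=7: add  $r0, $r2, $r3  regs=(0,0,0,65535)
  step pc=8: nor  $r3, $r2, $r2  regs=(0,0,0,65535)

7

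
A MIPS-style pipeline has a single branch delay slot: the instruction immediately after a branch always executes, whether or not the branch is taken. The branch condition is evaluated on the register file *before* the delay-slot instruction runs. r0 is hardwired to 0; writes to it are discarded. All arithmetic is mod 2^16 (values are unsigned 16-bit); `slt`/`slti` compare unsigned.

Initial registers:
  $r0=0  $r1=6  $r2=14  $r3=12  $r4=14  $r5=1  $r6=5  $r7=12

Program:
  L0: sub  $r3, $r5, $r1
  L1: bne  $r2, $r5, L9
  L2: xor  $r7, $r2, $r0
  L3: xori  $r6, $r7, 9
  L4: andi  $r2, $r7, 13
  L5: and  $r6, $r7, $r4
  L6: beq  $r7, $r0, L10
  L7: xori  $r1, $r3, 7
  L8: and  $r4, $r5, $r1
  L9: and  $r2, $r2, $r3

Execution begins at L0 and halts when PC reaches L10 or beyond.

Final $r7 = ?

  step pc=0: sub  $r3, $r5, $r1  regs=(0,6,14,65531,14,1,5,12)
  step pc=1: bne  $r2, $r5, L9  cond=T  regs=(0,6,14,65531,14,1,5,12)
  step pc=2: xor  $r7, $r2, $r0  regs=(0,6,14,65531,14,1,5,14)
  step pc=9: and  $r2, $r2, $r3  regs=(0,6,10,65531,14,1,5,14)

14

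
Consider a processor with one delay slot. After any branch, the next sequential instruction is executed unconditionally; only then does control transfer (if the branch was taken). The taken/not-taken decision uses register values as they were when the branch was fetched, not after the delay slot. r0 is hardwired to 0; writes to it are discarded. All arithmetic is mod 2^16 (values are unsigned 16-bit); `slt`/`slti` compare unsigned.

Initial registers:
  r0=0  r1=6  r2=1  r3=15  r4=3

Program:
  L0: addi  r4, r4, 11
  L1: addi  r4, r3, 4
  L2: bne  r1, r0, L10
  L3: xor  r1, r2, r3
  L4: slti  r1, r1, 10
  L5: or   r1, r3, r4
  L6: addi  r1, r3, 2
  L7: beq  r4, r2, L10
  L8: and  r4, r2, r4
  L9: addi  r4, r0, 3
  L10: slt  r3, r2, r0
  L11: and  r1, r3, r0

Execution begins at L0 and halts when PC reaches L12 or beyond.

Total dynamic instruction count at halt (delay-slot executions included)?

6

PC=0  addi  r4, r4, 11       | r0=0 r1=6 r2=1 r3=15 r4=14
PC=1  addi  r4, r3, 4        | r0=0 r1=6 r2=1 r3=15 r4=19
PC=2  bne  r1, r0, L10       | r0=0 r1=6 r2=1 r3=15 r4=19  [TAKEN]
PC=3  xor  r1, r2, r3        | r0=0 r1=14 r2=1 r3=15 r4=19
PC=10 slt  r3, r2, r0        | r0=0 r1=14 r2=1 r3=0 r4=19
PC=11 and  r1, r3, r0        | r0=0 r1=0 r2=1 r3=0 r4=19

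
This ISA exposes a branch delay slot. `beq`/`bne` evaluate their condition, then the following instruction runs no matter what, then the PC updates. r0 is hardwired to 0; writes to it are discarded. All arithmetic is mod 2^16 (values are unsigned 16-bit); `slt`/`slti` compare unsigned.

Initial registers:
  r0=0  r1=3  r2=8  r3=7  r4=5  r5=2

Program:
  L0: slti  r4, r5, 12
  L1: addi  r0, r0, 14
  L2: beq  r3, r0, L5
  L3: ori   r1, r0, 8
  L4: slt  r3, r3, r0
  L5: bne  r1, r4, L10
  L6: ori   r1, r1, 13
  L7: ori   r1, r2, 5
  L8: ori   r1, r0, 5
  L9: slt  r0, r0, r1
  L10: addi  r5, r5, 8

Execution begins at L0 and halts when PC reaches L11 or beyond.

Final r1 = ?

PC=0  slti  r4, r5, 12       | r0=0 r1=3 r2=8 r3=7 r4=1 r5=2
PC=1  addi  r0, r0, 14       | r0=0 r1=3 r2=8 r3=7 r4=1 r5=2
PC=2  beq  r3, r0, L5        | r0=0 r1=3 r2=8 r3=7 r4=1 r5=2  [not taken]
PC=3  ori   r1, r0, 8        | r0=0 r1=8 r2=8 r3=7 r4=1 r5=2
PC=4  slt  r3, r3, r0        | r0=0 r1=8 r2=8 r3=0 r4=1 r5=2
PC=5  bne  r1, r4, L10       | r0=0 r1=8 r2=8 r3=0 r4=1 r5=2  [TAKEN]
PC=6  ori   r1, r1, 13       | r0=0 r1=13 r2=8 r3=0 r4=1 r5=2
PC=10 addi  r5, r5, 8        | r0=0 r1=13 r2=8 r3=0 r4=1 r5=10

13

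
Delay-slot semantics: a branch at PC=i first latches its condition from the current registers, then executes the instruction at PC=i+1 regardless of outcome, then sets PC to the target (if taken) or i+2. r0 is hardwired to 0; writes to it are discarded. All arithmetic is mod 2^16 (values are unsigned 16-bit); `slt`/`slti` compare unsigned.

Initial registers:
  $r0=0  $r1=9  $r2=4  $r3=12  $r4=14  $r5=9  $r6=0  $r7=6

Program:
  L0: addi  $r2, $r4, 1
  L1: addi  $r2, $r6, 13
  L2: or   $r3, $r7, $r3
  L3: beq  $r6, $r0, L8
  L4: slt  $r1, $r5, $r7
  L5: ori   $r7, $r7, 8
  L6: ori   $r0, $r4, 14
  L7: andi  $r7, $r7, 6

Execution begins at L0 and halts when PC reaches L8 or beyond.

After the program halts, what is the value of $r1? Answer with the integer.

0

PC=0  addi  $r2, $r4, 1      | $r0=0 $r1=9 $r2=15 $r3=12 $r4=14 $r5=9 $r6=0 $r7=6
PC=1  addi  $r2, $r6, 13     | $r0=0 $r1=9 $r2=13 $r3=12 $r4=14 $r5=9 $r6=0 $r7=6
PC=2  or   $r3, $r7, $r3     | $r0=0 $r1=9 $r2=13 $r3=14 $r4=14 $r5=9 $r6=0 $r7=6
PC=3  beq  $r6, $r0, L8      | $r0=0 $r1=9 $r2=13 $r3=14 $r4=14 $r5=9 $r6=0 $r7=6  [TAKEN]
PC=4  slt  $r1, $r5, $r7     | $r0=0 $r1=0 $r2=13 $r3=14 $r4=14 $r5=9 $r6=0 $r7=6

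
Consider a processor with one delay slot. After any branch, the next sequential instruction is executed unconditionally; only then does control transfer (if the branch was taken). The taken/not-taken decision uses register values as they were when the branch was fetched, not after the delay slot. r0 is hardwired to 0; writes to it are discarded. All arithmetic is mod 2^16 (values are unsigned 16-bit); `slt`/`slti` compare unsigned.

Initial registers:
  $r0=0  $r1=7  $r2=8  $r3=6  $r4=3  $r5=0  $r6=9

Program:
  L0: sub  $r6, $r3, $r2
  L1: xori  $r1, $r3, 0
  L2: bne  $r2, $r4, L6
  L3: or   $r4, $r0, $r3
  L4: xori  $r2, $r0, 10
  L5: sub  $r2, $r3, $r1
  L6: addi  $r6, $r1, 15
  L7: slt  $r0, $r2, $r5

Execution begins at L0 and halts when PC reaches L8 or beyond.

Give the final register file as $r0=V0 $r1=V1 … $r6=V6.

[0] sub  $r6, $r3, $r2  →  {$r0:0, $r1:7, $r2:8, $r3:6, $r4:3, $r5:0, $r6:65534}
[1] xori  $r1, $r3, 0  →  {$r0:0, $r1:6, $r2:8, $r3:6, $r4:3, $r5:0, $r6:65534}
[2] bne  $r2, $r4, L6  →  {$r0:0, $r1:6, $r2:8, $r3:6, $r4:3, $r5:0, $r6:65534}  ⟨branch taken⟩
[3] or   $r4, $r0, $r3  →  {$r0:0, $r1:6, $r2:8, $r3:6, $r4:6, $r5:0, $r6:65534}
[6] addi  $r6, $r1, 15  →  {$r0:0, $r1:6, $r2:8, $r3:6, $r4:6, $r5:0, $r6:21}
[7] slt  $r0, $r2, $r5  →  {$r0:0, $r1:6, $r2:8, $r3:6, $r4:6, $r5:0, $r6:21}

$r0=0 $r1=6 $r2=8 $r3=6 $r4=6 $r5=0 $r6=21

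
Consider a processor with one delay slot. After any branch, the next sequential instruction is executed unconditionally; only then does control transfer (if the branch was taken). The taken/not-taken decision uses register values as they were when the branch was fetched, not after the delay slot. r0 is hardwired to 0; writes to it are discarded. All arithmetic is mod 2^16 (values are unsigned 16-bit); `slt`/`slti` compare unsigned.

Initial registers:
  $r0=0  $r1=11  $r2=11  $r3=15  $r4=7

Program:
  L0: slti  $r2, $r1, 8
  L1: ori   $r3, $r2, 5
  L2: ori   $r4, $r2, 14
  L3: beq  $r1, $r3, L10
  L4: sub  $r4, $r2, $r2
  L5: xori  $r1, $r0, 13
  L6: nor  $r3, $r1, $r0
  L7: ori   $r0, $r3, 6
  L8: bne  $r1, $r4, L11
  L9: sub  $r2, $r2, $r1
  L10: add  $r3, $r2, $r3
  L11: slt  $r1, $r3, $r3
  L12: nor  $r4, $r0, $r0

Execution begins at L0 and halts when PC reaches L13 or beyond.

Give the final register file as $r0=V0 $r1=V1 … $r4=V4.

#0 slti  $r2, $r1, 8 ; 0/11/0/15/7
#1 ori   $r3, $r2, 5 ; 0/11/0/5/7
#2 ori   $r4, $r2, 14 ; 0/11/0/5/14
#3 beq  $r1, $r3, L10 ; 0/11/0/5/14 ; →fallthru
#4 sub  $r4, $r2, $r2 ; 0/11/0/5/0
#5 xori  $r1, $r0, 13 ; 0/13/0/5/0
#6 nor  $r3, $r1, $r0 ; 0/13/0/65522/0
#7 ori   $r0, $r3, 6 ; 0/13/0/65522/0
#8 bne  $r1, $r4, L11 ; 0/13/0/65522/0 ; →target
#9 sub  $r2, $r2, $r1 ; 0/13/65523/65522/0
#11 slt  $r1, $r3, $r3 ; 0/0/65523/65522/0
#12 nor  $r4, $r0, $r0 ; 0/0/65523/65522/65535

$r0=0 $r1=0 $r2=65523 $r3=65522 $r4=65535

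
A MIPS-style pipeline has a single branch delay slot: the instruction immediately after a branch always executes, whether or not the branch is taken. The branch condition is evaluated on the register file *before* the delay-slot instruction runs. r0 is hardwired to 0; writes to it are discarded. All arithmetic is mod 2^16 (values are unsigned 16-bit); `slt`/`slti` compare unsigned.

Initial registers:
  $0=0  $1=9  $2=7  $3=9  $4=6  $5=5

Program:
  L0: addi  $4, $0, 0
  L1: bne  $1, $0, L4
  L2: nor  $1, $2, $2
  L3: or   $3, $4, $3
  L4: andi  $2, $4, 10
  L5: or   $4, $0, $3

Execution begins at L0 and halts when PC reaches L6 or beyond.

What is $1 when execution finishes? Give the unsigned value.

65528

[0] addi  $4, $0, 0  →  {$0:0, $1:9, $2:7, $3:9, $4:0, $5:5}
[1] bne  $1, $0, L4  →  {$0:0, $1:9, $2:7, $3:9, $4:0, $5:5}  ⟨branch taken⟩
[2] nor  $1, $2, $2  →  {$0:0, $1:65528, $2:7, $3:9, $4:0, $5:5}
[4] andi  $2, $4, 10  →  {$0:0, $1:65528, $2:0, $3:9, $4:0, $5:5}
[5] or   $4, $0, $3  →  {$0:0, $1:65528, $2:0, $3:9, $4:9, $5:5}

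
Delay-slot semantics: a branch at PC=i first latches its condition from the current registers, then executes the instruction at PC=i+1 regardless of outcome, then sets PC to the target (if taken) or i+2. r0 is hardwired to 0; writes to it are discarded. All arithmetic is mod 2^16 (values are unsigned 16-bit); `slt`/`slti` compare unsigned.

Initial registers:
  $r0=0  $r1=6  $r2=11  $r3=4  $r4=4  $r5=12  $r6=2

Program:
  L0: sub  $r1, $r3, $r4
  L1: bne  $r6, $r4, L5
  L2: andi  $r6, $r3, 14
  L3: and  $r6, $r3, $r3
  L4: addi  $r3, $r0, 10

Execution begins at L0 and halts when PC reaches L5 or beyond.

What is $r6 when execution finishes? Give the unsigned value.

4

[0] sub  $r1, $r3, $r4  →  {$r0:0, $r1:0, $r2:11, $r3:4, $r4:4, $r5:12, $r6:2}
[1] bne  $r6, $r4, L5  →  {$r0:0, $r1:0, $r2:11, $r3:4, $r4:4, $r5:12, $r6:2}  ⟨branch taken⟩
[2] andi  $r6, $r3, 14  →  {$r0:0, $r1:0, $r2:11, $r3:4, $r4:4, $r5:12, $r6:4}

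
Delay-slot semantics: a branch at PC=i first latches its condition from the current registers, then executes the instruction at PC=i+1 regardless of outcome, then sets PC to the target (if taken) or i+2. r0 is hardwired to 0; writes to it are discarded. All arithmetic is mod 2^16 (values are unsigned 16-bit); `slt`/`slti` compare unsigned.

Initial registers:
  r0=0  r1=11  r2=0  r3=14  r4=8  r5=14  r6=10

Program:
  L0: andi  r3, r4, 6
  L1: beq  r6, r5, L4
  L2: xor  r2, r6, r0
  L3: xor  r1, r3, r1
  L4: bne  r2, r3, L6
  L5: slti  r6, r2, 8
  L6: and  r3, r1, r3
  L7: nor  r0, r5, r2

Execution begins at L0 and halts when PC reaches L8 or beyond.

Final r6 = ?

  step pc=0: andi  r3, r4, 6  regs=(0,11,0,0,8,14,10)
  step pc=1: beq  r6, r5, L4  cond=F  regs=(0,11,0,0,8,14,10)
  step pc=2: xor  r2, r6, r0  regs=(0,11,10,0,8,14,10)
  step pc=3: xor  r1, r3, r1  regs=(0,11,10,0,8,14,10)
  step pc=4: bne  r2, r3, L6  cond=T  regs=(0,11,10,0,8,14,10)
  step pc=5: slti  r6, r2, 8  regs=(0,11,10,0,8,14,0)
  step pc=6: and  r3, r1, r3  regs=(0,11,10,0,8,14,0)
  step pc=7: nor  r0, r5, r2  regs=(0,11,10,0,8,14,0)

0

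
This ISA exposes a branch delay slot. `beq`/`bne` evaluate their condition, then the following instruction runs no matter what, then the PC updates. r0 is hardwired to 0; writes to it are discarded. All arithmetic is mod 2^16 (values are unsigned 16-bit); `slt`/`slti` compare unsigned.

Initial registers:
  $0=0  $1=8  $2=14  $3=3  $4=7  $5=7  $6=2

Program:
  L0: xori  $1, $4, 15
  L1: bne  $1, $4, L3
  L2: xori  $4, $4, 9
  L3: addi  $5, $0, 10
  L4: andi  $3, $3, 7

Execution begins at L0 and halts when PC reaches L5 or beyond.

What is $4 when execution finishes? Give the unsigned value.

14

PC=0  xori  $1, $4, 15       | $0=0 $1=8 $2=14 $3=3 $4=7 $5=7 $6=2
PC=1  bne  $1, $4, L3        | $0=0 $1=8 $2=14 $3=3 $4=7 $5=7 $6=2  [TAKEN]
PC=2  xori  $4, $4, 9        | $0=0 $1=8 $2=14 $3=3 $4=14 $5=7 $6=2
PC=3  addi  $5, $0, 10       | $0=0 $1=8 $2=14 $3=3 $4=14 $5=10 $6=2
PC=4  andi  $3, $3, 7        | $0=0 $1=8 $2=14 $3=3 $4=14 $5=10 $6=2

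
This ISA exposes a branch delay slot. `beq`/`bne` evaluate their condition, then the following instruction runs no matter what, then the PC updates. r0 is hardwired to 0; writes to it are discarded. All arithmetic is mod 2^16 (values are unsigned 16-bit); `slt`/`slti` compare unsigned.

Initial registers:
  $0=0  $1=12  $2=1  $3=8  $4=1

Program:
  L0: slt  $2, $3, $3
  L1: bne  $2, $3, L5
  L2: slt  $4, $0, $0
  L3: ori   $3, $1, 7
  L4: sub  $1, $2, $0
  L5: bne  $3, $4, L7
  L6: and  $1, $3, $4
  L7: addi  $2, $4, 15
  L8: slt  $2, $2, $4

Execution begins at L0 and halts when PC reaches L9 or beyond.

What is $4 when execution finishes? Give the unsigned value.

[0] slt  $2, $3, $3  →  {$0:0, $1:12, $2:0, $3:8, $4:1}
[1] bne  $2, $3, L5  →  {$0:0, $1:12, $2:0, $3:8, $4:1}  ⟨branch taken⟩
[2] slt  $4, $0, $0  →  {$0:0, $1:12, $2:0, $3:8, $4:0}
[5] bne  $3, $4, L7  →  {$0:0, $1:12, $2:0, $3:8, $4:0}  ⟨branch taken⟩
[6] and  $1, $3, $4  →  {$0:0, $1:0, $2:0, $3:8, $4:0}
[7] addi  $2, $4, 15  →  {$0:0, $1:0, $2:15, $3:8, $4:0}
[8] slt  $2, $2, $4  →  {$0:0, $1:0, $2:0, $3:8, $4:0}

0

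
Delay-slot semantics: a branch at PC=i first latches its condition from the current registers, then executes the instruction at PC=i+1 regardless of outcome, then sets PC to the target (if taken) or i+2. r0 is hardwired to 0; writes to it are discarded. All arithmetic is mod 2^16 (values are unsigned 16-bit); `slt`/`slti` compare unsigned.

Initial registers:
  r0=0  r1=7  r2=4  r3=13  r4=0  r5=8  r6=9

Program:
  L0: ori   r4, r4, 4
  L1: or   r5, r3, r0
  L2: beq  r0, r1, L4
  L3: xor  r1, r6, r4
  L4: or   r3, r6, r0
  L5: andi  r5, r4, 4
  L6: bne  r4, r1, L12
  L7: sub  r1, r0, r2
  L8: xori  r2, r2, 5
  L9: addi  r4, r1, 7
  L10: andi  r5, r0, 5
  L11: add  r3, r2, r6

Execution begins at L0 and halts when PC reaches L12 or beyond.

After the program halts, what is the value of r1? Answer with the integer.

65532

#0 ori   r4, r4, 4 ; 0/7/4/13/4/8/9
#1 or   r5, r3, r0 ; 0/7/4/13/4/13/9
#2 beq  r0, r1, L4 ; 0/7/4/13/4/13/9 ; →fallthru
#3 xor  r1, r6, r4 ; 0/13/4/13/4/13/9
#4 or   r3, r6, r0 ; 0/13/4/9/4/13/9
#5 andi  r5, r4, 4 ; 0/13/4/9/4/4/9
#6 bne  r4, r1, L12 ; 0/13/4/9/4/4/9 ; →target
#7 sub  r1, r0, r2 ; 0/65532/4/9/4/4/9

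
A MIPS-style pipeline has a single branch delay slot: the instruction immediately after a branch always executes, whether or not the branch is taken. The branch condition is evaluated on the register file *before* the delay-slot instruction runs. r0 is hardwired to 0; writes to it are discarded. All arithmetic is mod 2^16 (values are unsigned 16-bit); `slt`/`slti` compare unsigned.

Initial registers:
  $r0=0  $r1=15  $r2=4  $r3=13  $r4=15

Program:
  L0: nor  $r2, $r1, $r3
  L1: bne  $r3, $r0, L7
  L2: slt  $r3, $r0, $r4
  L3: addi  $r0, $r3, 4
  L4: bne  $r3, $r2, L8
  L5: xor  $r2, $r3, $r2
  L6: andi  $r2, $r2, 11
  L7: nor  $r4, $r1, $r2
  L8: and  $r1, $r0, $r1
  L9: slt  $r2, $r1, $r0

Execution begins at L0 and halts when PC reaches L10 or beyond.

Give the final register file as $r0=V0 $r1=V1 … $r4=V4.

[0] nor  $r2, $r1, $r3  →  {$r0:0, $r1:15, $r2:65520, $r3:13, $r4:15}
[1] bne  $r3, $r0, L7  →  {$r0:0, $r1:15, $r2:65520, $r3:13, $r4:15}  ⟨branch taken⟩
[2] slt  $r3, $r0, $r4  →  {$r0:0, $r1:15, $r2:65520, $r3:1, $r4:15}
[7] nor  $r4, $r1, $r2  →  {$r0:0, $r1:15, $r2:65520, $r3:1, $r4:0}
[8] and  $r1, $r0, $r1  →  {$r0:0, $r1:0, $r2:65520, $r3:1, $r4:0}
[9] slt  $r2, $r1, $r0  →  {$r0:0, $r1:0, $r2:0, $r3:1, $r4:0}

$r0=0 $r1=0 $r2=0 $r3=1 $r4=0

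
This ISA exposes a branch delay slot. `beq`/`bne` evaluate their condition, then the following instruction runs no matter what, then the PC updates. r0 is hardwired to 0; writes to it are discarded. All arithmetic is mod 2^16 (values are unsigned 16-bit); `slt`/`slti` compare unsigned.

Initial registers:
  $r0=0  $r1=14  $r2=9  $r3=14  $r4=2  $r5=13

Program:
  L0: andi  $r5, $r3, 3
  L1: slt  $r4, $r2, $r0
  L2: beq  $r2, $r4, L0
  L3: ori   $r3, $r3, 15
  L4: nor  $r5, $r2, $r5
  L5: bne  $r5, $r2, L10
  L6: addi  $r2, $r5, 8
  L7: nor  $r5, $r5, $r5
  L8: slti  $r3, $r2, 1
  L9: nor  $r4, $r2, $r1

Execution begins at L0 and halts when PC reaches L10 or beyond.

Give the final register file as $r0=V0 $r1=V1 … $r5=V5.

#0 andi  $r5, $r3, 3 ; 0/14/9/14/2/2
#1 slt  $r4, $r2, $r0 ; 0/14/9/14/0/2
#2 beq  $r2, $r4, L0 ; 0/14/9/14/0/2 ; →fallthru
#3 ori   $r3, $r3, 15 ; 0/14/9/15/0/2
#4 nor  $r5, $r2, $r5 ; 0/14/9/15/0/65524
#5 bne  $r5, $r2, L10 ; 0/14/9/15/0/65524 ; →target
#6 addi  $r2, $r5, 8 ; 0/14/65532/15/0/65524

$r0=0 $r1=14 $r2=65532 $r3=15 $r4=0 $r5=65524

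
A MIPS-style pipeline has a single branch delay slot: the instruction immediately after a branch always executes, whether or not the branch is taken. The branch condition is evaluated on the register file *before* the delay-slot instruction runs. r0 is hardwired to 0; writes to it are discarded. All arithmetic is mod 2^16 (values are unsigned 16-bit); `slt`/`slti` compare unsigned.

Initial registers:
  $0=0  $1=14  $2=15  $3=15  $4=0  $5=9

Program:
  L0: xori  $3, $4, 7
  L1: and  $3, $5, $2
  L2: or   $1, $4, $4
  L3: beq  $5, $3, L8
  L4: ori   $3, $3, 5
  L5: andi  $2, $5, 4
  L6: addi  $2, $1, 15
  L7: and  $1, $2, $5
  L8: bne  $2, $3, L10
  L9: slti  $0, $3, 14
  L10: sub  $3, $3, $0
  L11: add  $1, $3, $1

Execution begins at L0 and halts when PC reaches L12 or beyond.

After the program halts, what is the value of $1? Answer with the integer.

13

  step pc=0: xori  $3, $4, 7  regs=(0,14,15,7,0,9)
  step pc=1: and  $3, $5, $2  regs=(0,14,15,9,0,9)
  step pc=2: or   $1, $4, $4  regs=(0,0,15,9,0,9)
  step pc=3: beq  $5, $3, L8  cond=T  regs=(0,0,15,9,0,9)
  step pc=4: ori   $3, $3, 5  regs=(0,0,15,13,0,9)
  step pc=8: bne  $2, $3, L10  cond=T  regs=(0,0,15,13,0,9)
  step pc=9: slti  $0, $3, 14  regs=(0,0,15,13,0,9)
  step pc=10: sub  $3, $3, $0  regs=(0,0,15,13,0,9)
  step pc=11: add  $1, $3, $1  regs=(0,13,15,13,0,9)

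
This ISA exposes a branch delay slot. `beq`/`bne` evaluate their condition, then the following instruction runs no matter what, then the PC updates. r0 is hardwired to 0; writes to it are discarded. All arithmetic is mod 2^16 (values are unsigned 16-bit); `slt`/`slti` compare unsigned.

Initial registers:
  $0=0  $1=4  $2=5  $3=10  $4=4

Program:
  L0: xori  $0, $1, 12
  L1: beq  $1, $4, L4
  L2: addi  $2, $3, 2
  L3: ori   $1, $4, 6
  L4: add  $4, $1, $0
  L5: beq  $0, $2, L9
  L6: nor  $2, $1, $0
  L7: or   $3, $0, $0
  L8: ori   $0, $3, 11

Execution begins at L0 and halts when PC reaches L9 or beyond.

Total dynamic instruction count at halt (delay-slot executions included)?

8

PC=0  xori  $0, $1, 12       | $0=0 $1=4 $2=5 $3=10 $4=4
PC=1  beq  $1, $4, L4        | $0=0 $1=4 $2=5 $3=10 $4=4  [TAKEN]
PC=2  addi  $2, $3, 2        | $0=0 $1=4 $2=12 $3=10 $4=4
PC=4  add  $4, $1, $0        | $0=0 $1=4 $2=12 $3=10 $4=4
PC=5  beq  $0, $2, L9        | $0=0 $1=4 $2=12 $3=10 $4=4  [not taken]
PC=6  nor  $2, $1, $0        | $0=0 $1=4 $2=65531 $3=10 $4=4
PC=7  or   $3, $0, $0        | $0=0 $1=4 $2=65531 $3=0 $4=4
PC=8  ori   $0, $3, 11       | $0=0 $1=4 $2=65531 $3=0 $4=4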